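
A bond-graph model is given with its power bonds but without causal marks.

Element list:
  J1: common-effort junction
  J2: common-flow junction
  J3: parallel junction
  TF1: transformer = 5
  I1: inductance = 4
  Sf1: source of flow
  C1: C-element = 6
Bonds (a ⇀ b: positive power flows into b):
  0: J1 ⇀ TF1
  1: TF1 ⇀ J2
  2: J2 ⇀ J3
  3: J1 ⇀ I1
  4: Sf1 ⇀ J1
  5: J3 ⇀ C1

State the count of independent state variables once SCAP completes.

b4 →Sf1  (Sf1 fixes flow; stroke at Sf1)
b3 →I1  (I1 integral (f out))
b0 →J1  (only one effort-in slot at J1)
b1 →TF1  (TF1: transformer flips bond 0)
b2 →J2  (J2 flow already set via bond 1)
b5 →J3  (J3: last free bond brings effort in)

2  (C1, I1 all integral)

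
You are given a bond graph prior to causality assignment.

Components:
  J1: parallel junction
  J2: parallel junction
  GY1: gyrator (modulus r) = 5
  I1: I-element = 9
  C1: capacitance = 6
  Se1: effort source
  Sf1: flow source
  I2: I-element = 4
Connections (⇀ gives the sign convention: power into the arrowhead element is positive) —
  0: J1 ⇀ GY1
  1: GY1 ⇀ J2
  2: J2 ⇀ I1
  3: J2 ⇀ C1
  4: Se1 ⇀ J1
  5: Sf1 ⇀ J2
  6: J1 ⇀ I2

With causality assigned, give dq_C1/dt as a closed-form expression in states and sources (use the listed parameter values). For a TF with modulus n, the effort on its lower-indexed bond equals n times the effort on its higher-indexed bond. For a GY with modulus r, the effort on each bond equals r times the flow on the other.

β4 |J1  (Se1: effort source, stroke at far end)
β5 |Sf1  (Sf1 fixes flow; stroke at Sf1)
β0 |GY1  (common-e at J1 fixed by 4)
β6 |I2  (0-jn J1 has e-setter on 4)
β1 |GY1  (through GY1, causality inverts; strokes same side of GY1)
β2 |I1  (prefer integral on I1)
β3 |J2  (J2: last free bond brings effort in)

dq_C1/dt = E_Se1/5 + F_Sf1 - p_I1/9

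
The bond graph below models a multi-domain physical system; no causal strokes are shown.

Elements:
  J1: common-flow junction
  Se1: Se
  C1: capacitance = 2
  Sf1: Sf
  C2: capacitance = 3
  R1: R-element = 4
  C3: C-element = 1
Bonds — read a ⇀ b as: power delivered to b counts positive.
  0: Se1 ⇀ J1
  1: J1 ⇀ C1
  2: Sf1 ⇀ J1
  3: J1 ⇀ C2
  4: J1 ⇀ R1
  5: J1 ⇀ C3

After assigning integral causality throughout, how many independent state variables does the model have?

#0 |J1  (source Se1 imposes e)
#2 |Sf1  (source Sf1 imposes f)
#1 |J1  (common-f at J1 fixed by 2)
#3 |J1  (J1: bond 2 brought flow, rest push out)
#4 |J1  (common-f at J1 fixed by 2)
#5 |J1  (common-f at J1 fixed by 2)

3  (C1, C2, C3 all integral)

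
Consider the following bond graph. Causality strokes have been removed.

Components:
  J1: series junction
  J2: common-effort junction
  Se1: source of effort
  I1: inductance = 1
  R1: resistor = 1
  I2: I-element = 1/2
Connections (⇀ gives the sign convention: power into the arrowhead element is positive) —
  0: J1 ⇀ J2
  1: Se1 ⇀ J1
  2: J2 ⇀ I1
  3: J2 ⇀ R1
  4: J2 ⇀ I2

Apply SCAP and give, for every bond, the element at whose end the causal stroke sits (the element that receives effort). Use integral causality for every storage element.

β1 stroke at J1  (Se1 (Se) sets effort on bond)
β0 stroke at J2  (J1: last free bond brings flow in)
β2 stroke at I1  (J2: bond 0 brought effort, rest push out)
β3 stroke at R1  (J2: bond 0 brought effort, rest push out)
β4 stroke at I2  (J2 effort already set via bond 0)

#0 →J2
#1 →J1
#2 →I1
#3 →R1
#4 →I2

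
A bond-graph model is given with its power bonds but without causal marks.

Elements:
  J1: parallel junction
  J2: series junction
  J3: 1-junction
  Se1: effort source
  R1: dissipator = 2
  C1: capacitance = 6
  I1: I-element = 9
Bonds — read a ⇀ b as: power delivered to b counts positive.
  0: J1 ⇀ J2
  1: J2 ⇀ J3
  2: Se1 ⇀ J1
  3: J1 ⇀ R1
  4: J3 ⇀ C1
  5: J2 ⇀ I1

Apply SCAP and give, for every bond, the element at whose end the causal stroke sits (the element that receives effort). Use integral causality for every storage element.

β0 stroke→J2
β1 stroke→J2
β2 stroke→J1
β3 stroke→R1
β4 stroke→J3
β5 stroke→I1

bond 2 |J1  (Se1 (Se) sets effort on bond)
bond 0 |J2  (J1 effort already set via bond 2)
bond 3 |R1  (common-e at J1 fixed by 2)
bond 4 |J3  (C1 integral (e out))
bond 1 |J2  (J3 needs exactly one f-in)
bond 5 |I1  (J2: last free bond brings flow in)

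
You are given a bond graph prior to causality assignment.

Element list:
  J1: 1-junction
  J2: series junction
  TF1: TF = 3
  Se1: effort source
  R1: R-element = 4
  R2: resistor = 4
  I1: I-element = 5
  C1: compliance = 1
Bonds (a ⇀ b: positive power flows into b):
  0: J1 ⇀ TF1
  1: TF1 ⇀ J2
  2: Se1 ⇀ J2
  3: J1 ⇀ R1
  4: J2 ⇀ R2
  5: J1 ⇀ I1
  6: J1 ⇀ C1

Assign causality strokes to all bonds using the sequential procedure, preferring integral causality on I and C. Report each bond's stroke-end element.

β0 →J1
β1 →TF1
β2 →J2
β3 →J1
β4 →J2
β5 →I1
β6 →J1

b2 →J2  (Se1 (Se) sets effort on bond)
b5 →I1  (I1 integral (f out))
b0 →J1  (1-jn J1 has f-setter on 5)
b3 →J1  (1-jn J1 has f-setter on 5)
b6 →J1  (J1 flow already set via bond 5)
b1 →TF1  (TF TF1: opposite of bond 0)
b4 →J2  (common-f at J2 fixed by 1)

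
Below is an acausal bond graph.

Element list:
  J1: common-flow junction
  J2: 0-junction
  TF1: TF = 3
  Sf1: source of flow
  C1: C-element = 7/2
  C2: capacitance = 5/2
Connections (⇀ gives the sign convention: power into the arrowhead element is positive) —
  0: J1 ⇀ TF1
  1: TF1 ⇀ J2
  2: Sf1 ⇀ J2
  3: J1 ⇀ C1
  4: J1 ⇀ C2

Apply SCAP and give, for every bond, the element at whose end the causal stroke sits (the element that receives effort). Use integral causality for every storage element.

bond 0 |TF1
bond 1 |J2
bond 2 |Sf1
bond 3 |J1
bond 4 |J1

#2 stroke at Sf1  (Sf1: flow source, stroke at near end)
#1 stroke at J2  (J2: last free bond brings effort in)
#0 stroke at TF1  (TF TF1: opposite of bond 1)
#3 stroke at J1  (1-jn J1 has f-setter on 0)
#4 stroke at J1  (common-f at J1 fixed by 0)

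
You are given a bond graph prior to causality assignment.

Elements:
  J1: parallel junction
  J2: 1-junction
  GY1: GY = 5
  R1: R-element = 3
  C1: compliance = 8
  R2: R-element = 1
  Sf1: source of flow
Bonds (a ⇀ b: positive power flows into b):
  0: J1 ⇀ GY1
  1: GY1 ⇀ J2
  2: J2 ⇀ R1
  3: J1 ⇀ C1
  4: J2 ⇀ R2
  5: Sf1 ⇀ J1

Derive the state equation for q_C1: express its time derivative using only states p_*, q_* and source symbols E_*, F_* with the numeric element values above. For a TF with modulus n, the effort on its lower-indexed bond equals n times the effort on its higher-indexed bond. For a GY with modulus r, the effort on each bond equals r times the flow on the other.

dq_C1/dt = F_Sf1 - q_C1/50

β5 |Sf1  (Sf1 fixes flow; stroke at Sf1)
β3 |J1  (C1 integral (e out))
β0 |GY1  (0-jn J1 has e-setter on 3)
β1 |GY1  (through GY1, causality inverts; strokes same side of GY1)
β2 |J2  (common-f at J2 fixed by 1)
β4 |J2  (J2 flow already set via bond 1)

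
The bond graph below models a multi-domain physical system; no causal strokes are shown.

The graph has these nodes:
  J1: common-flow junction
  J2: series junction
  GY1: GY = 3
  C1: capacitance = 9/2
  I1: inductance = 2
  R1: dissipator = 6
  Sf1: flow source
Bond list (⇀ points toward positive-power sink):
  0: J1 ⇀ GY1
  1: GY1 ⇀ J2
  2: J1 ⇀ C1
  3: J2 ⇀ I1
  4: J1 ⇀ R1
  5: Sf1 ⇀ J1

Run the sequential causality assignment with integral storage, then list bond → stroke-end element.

b0 |J1
b1 |J2
b2 |J1
b3 |I1
b4 |J1
b5 |Sf1

b5 |Sf1  (source Sf1 imposes f)
b0 |J1  (1-jn J1 has f-setter on 5)
b2 |J1  (J1 flow already set via bond 5)
b4 |J1  (1-jn J1 has f-setter on 5)
b1 |J2  (GY1 both-in/both-out from 0)
b3 |I1  (J2 needs exactly one f-in)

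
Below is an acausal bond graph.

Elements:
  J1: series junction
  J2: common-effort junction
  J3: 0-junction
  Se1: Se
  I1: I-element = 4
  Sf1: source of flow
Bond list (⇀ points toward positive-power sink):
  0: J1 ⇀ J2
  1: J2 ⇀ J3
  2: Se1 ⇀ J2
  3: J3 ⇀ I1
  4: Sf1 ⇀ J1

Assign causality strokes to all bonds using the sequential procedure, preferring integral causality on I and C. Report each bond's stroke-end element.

b2 stroke at J2  (Se1: effort source, stroke at far end)
b4 stroke at Sf1  (Sf1 fixes flow; stroke at Sf1)
b0 stroke at J1  (J1: bond 4 brought flow, rest push out)
b1 stroke at J3  (J2: bond 2 brought effort, rest push out)
b3 stroke at I1  (0-jn J3 has e-setter on 1)

bond 0 |J1
bond 1 |J3
bond 2 |J2
bond 3 |I1
bond 4 |Sf1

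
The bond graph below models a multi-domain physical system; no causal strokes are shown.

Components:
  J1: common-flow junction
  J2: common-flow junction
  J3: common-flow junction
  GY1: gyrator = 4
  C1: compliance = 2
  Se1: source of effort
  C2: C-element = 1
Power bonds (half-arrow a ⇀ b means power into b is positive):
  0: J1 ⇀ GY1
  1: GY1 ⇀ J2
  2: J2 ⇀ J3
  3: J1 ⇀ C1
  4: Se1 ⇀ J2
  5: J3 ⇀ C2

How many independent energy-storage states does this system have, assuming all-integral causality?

2  (C1, C2 all integral)

b4 stroke at J2  (Se1 fixes effort; stroke away)
b3 stroke at J1  (C1: C, integral causality)
b0 stroke at GY1  (closing 1-jn rule on J1)
b1 stroke at GY1  (GY1 both-in/both-out from 0)
b2 stroke at J2  (1-jn J2 has f-setter on 1)
b5 stroke at J3  (J3 flow already set via bond 2)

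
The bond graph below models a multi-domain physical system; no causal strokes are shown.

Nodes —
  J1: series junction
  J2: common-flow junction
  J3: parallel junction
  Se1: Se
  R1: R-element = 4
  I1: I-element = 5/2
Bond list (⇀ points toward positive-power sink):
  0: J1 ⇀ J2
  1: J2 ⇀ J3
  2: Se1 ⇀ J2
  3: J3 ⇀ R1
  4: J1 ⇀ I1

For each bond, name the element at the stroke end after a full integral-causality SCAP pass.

#2 |J2  (Se1 fixes effort; stroke away)
#4 |I1  (prefer integral on I1)
#0 |J1  (common-f at J1 fixed by 4)
#1 |J2  (J2: bond 0 brought flow, rest push out)
#3 |J3  (J3 needs exactly one e-in)

β0 |J1
β1 |J2
β2 |J2
β3 |J3
β4 |I1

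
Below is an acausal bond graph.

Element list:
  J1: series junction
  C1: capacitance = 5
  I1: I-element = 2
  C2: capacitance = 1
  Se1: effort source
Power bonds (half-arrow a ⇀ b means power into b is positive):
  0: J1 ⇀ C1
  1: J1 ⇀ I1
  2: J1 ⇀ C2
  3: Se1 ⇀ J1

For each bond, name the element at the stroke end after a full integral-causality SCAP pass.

#3 →J1  (Se1 (Se) sets effort on bond)
#0 →J1  (C1 integral (e out))
#1 →I1  (prefer integral on I1)
#2 →J1  (common-f at J1 fixed by 1)

#0 →J1
#1 →I1
#2 →J1
#3 →J1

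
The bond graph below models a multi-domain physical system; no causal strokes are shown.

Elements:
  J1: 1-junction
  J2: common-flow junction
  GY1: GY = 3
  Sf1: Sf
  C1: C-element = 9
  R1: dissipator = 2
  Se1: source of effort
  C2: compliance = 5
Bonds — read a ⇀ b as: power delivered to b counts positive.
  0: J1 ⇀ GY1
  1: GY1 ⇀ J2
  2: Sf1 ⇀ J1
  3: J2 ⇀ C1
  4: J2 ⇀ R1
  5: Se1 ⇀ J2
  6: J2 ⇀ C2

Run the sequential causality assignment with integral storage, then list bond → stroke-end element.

#2 |Sf1  (Sf1 fixes flow; stroke at Sf1)
#5 |J2  (Se1 fixes effort; stroke away)
#0 |J1  (common-f at J1 fixed by 2)
#1 |J2  (GY1 both-in/both-out from 0)
#3 |J2  (prefer integral on C1)
#6 |J2  (C2 integral (e out))
#4 |R1  (closing 1-jn rule on J2)

#0 stroke→J1
#1 stroke→J2
#2 stroke→Sf1
#3 stroke→J2
#4 stroke→R1
#5 stroke→J2
#6 stroke→J2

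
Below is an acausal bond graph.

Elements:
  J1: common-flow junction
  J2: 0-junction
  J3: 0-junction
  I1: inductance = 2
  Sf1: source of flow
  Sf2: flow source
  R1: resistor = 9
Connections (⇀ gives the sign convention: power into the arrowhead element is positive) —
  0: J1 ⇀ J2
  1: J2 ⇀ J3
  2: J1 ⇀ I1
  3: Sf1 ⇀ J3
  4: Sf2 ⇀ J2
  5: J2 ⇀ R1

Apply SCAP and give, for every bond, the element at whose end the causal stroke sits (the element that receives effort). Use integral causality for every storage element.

bond 0 stroke at J1
bond 1 stroke at J3
bond 2 stroke at I1
bond 3 stroke at Sf1
bond 4 stroke at Sf2
bond 5 stroke at J2

bond 3 →Sf1  (source Sf1 imposes f)
bond 4 →Sf2  (Sf2: flow source, stroke at near end)
bond 1 →J3  (closing 0-jn rule on J3)
bond 2 →I1  (I1 integral (f out))
bond 0 →J1  (1-jn J1 has f-setter on 2)
bond 5 →J2  (J2 needs exactly one e-in)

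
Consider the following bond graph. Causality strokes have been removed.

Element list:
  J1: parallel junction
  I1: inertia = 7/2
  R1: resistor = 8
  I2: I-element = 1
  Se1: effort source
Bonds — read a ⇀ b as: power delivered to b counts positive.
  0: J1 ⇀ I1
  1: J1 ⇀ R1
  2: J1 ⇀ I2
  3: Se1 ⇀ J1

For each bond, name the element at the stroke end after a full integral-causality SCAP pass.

b0 stroke→I1
b1 stroke→R1
b2 stroke→I2
b3 stroke→J1

bond 3 |J1  (source Se1 imposes e)
bond 0 |I1  (J1 effort already set via bond 3)
bond 1 |R1  (0-jn J1 has e-setter on 3)
bond 2 |I2  (common-e at J1 fixed by 3)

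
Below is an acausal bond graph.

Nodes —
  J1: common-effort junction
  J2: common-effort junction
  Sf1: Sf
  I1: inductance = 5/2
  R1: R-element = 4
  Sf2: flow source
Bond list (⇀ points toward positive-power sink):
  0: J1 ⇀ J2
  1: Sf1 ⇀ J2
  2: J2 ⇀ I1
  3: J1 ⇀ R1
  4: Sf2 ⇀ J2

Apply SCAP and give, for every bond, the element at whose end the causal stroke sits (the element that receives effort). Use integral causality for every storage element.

b1 →Sf1  (Sf1 (Sf) sets flow on bond)
b4 →Sf2  (Sf2 fixes flow; stroke at Sf2)
b2 →I1  (I1 outputs flow p/I1)
b0 →J2  (J2: last free bond brings effort in)
b3 →J1  (J1: last free bond brings effort in)

b0 stroke at J2
b1 stroke at Sf1
b2 stroke at I1
b3 stroke at J1
b4 stroke at Sf2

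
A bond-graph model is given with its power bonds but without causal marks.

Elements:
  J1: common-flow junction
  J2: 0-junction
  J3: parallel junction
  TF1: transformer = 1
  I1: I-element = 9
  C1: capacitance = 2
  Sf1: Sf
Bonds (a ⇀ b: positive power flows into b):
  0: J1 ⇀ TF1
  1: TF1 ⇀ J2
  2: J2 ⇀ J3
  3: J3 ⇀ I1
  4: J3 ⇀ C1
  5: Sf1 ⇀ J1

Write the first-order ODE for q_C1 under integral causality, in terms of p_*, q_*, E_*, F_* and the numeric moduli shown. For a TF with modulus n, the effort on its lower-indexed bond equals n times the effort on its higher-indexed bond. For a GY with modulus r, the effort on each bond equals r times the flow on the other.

dq_C1/dt = F_Sf1 - p_I1/9

bond 5 stroke at Sf1  (Sf1: flow source, stroke at near end)
bond 0 stroke at J1  (J1: bond 5 brought flow, rest push out)
bond 1 stroke at TF1  (TF TF1: opposite of bond 0)
bond 2 stroke at J2  (J2 needs exactly one e-in)
bond 3 stroke at I1  (I1 integral (f out))
bond 4 stroke at J3  (J3 needs exactly one e-in)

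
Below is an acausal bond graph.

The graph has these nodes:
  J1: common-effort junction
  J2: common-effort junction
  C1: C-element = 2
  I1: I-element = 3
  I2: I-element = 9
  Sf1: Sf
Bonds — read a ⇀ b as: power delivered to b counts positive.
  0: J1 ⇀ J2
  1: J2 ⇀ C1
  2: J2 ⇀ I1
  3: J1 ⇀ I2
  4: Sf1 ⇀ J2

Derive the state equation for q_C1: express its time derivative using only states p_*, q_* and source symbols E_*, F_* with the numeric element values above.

dq_C1/dt = F_Sf1 - p_I1/3 - p_I2/9

β4 →Sf1  (Sf1 (Sf) sets flow on bond)
β1 →J2  (C1: C, integral causality)
β0 →J1  (J2 effort already set via bond 1)
β2 →I1  (common-e at J2 fixed by 1)
β3 →I2  (0-jn J1 has e-setter on 0)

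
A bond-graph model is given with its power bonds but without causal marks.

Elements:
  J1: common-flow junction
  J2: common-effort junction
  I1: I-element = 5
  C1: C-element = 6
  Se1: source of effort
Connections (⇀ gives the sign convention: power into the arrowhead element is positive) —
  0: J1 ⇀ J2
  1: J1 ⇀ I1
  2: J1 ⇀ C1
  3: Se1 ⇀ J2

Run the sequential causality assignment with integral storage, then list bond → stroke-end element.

#3 |J2  (Se1 (Se) sets effort on bond)
#0 |J1  (J2 effort already set via bond 3)
#1 |I1  (I1: I, integral causality)
#2 |J1  (common-f at J1 fixed by 1)

bond 0 →J1
bond 1 →I1
bond 2 →J1
bond 3 →J2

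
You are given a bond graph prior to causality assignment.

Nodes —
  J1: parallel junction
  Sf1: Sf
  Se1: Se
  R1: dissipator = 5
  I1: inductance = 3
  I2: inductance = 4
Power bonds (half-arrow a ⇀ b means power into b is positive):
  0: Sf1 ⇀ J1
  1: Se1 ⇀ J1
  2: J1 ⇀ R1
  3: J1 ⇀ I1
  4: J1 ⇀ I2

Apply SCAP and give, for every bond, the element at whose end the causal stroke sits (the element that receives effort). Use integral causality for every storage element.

#0 stroke at Sf1
#1 stroke at J1
#2 stroke at R1
#3 stroke at I1
#4 stroke at I2

#0 stroke at Sf1  (Sf1 fixes flow; stroke at Sf1)
#1 stroke at J1  (Se1 fixes effort; stroke away)
#2 stroke at R1  (0-jn J1 has e-setter on 1)
#3 stroke at I1  (J1 effort already set via bond 1)
#4 stroke at I2  (J1: bond 1 brought effort, rest push out)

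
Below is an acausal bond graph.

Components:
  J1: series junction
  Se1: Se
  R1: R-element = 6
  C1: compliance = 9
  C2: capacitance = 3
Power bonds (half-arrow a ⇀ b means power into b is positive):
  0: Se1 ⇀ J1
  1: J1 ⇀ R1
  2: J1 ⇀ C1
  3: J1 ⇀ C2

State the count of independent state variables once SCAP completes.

2  (C1, C2 all integral)

#0 |J1  (source Se1 imposes e)
#2 |J1  (C1: C, integral causality)
#3 |J1  (prefer integral on C2)
#1 |R1  (J1: last free bond brings flow in)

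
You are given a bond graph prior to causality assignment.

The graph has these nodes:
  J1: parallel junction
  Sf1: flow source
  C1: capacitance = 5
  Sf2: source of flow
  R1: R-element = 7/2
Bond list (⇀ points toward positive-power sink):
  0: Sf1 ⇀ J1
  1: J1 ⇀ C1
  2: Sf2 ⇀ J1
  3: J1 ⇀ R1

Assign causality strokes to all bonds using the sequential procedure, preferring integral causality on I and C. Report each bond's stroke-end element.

bond 0 |Sf1
bond 1 |J1
bond 2 |Sf2
bond 3 |R1

#0 stroke at Sf1  (Sf1 fixes flow; stroke at Sf1)
#2 stroke at Sf2  (Sf2: flow source, stroke at near end)
#1 stroke at J1  (C1: C, integral causality)
#3 stroke at R1  (J1: bond 1 brought effort, rest push out)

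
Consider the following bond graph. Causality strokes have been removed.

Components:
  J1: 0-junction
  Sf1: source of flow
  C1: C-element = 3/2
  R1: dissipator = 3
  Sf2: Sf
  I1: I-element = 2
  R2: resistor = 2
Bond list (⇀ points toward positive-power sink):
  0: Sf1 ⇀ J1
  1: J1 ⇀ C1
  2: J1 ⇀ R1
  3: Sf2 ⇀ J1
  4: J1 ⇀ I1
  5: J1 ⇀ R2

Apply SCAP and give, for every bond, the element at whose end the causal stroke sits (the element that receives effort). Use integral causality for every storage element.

#0 stroke→Sf1  (source Sf1 imposes f)
#3 stroke→Sf2  (Sf2 (Sf) sets flow on bond)
#1 stroke→J1  (C1: C, integral causality)
#2 stroke→R1  (J1: bond 1 brought effort, rest push out)
#4 stroke→I1  (J1: bond 1 brought effort, rest push out)
#5 stroke→R2  (common-e at J1 fixed by 1)

bond 0 |Sf1
bond 1 |J1
bond 2 |R1
bond 3 |Sf2
bond 4 |I1
bond 5 |R2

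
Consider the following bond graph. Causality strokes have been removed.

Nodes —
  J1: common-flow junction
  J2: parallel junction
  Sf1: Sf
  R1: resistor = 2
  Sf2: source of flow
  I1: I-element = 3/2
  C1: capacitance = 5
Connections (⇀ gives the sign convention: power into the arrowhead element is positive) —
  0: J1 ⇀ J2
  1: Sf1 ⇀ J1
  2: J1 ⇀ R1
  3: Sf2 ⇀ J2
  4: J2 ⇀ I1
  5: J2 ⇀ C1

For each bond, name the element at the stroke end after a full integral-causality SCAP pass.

b1 stroke at Sf1  (Sf1: flow source, stroke at near end)
b3 stroke at Sf2  (Sf2 fixes flow; stroke at Sf2)
b0 stroke at J1  (J1 flow already set via bond 1)
b2 stroke at J1  (common-f at J1 fixed by 1)
b4 stroke at I1  (I1 integral (f out))
b5 stroke at J2  (J2: last free bond brings effort in)

#0 stroke→J1
#1 stroke→Sf1
#2 stroke→J1
#3 stroke→Sf2
#4 stroke→I1
#5 stroke→J2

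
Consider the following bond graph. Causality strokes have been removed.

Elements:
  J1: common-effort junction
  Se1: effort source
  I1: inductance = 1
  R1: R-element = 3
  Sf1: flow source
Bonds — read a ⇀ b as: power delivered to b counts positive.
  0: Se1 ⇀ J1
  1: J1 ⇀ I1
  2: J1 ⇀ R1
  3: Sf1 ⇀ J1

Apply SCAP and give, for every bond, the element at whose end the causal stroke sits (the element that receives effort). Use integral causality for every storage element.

bond 0 stroke at J1  (Se1 (Se) sets effort on bond)
bond 3 stroke at Sf1  (source Sf1 imposes f)
bond 1 stroke at I1  (common-e at J1 fixed by 0)
bond 2 stroke at R1  (J1 effort already set via bond 0)

bond 0 |J1
bond 1 |I1
bond 2 |R1
bond 3 |Sf1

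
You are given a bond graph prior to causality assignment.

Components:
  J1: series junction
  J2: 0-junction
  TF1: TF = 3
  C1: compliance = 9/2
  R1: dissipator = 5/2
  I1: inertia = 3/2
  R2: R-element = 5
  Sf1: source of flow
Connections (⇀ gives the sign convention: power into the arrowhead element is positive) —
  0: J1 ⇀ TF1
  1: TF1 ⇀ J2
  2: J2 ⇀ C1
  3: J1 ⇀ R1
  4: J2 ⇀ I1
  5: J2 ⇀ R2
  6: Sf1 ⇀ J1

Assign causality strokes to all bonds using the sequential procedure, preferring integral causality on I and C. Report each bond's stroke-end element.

bond 6 stroke→Sf1  (Sf1 fixes flow; stroke at Sf1)
bond 0 stroke→J1  (J1: bond 6 brought flow, rest push out)
bond 3 stroke→J1  (J1 flow already set via bond 6)
bond 1 stroke→TF1  (through TF1, causality passes straight; one stroke at TF1)
bond 2 stroke→J2  (C1 outputs effort q/C1)
bond 4 stroke→I1  (0-jn J2 has e-setter on 2)
bond 5 stroke→R2  (common-e at J2 fixed by 2)

β0 →J1
β1 →TF1
β2 →J2
β3 →J1
β4 →I1
β5 →R2
β6 →Sf1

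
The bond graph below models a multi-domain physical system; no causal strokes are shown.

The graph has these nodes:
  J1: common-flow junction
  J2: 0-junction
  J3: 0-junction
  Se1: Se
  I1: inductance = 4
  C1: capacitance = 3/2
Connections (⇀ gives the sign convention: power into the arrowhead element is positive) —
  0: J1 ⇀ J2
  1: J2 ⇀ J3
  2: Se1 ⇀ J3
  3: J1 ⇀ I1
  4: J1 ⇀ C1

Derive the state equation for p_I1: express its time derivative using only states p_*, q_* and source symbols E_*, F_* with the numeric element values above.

dp_I1/dt = -E_Se1 - 2*q_C1/3

b2 stroke at J3  (Se1 (Se) sets effort on bond)
b1 stroke at J2  (common-e at J3 fixed by 2)
b0 stroke at J1  (J2: bond 1 brought effort, rest push out)
b3 stroke at I1  (I1 outputs flow p/I1)
b4 stroke at J1  (J1 flow already set via bond 3)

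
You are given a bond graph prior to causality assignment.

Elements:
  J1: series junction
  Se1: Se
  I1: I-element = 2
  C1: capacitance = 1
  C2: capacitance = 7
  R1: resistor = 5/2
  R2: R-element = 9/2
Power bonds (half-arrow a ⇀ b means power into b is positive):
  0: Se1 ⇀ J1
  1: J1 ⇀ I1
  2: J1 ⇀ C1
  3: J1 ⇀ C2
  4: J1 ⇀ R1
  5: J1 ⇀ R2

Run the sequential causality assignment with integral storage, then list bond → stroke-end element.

bond 0 stroke at J1
bond 1 stroke at I1
bond 2 stroke at J1
bond 3 stroke at J1
bond 4 stroke at J1
bond 5 stroke at J1

bond 0 stroke at J1  (Se1 fixes effort; stroke away)
bond 1 stroke at I1  (prefer integral on I1)
bond 2 stroke at J1  (J1: bond 1 brought flow, rest push out)
bond 3 stroke at J1  (J1: bond 1 brought flow, rest push out)
bond 4 stroke at J1  (1-jn J1 has f-setter on 1)
bond 5 stroke at J1  (1-jn J1 has f-setter on 1)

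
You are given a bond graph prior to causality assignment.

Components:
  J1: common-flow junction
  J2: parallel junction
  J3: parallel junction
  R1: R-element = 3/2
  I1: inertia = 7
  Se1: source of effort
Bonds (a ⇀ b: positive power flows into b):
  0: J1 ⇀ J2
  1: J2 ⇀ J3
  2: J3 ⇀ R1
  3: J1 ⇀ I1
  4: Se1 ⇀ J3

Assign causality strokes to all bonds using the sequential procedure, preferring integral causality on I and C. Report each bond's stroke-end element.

bond 4 stroke at J3  (Se1 fixes effort; stroke away)
bond 1 stroke at J2  (J3 effort already set via bond 4)
bond 2 stroke at R1  (J3 effort already set via bond 4)
bond 0 stroke at J1  (J2: bond 1 brought effort, rest push out)
bond 3 stroke at I1  (closing 1-jn rule on J1)

bond 0 |J1
bond 1 |J2
bond 2 |R1
bond 3 |I1
bond 4 |J3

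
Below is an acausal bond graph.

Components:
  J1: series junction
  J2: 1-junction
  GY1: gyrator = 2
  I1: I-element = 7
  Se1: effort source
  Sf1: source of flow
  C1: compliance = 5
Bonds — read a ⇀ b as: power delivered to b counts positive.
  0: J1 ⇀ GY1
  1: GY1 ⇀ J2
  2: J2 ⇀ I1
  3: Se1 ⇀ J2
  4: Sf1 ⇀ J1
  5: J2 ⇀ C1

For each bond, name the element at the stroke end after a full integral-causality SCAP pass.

bond 3 →J2  (Se1: effort source, stroke at far end)
bond 4 →Sf1  (Sf1: flow source, stroke at near end)
bond 0 →J1  (common-f at J1 fixed by 4)
bond 1 →J2  (GY1: gyrator matches bond 0)
bond 2 →I1  (prefer integral on I1)
bond 5 →J2  (common-f at J2 fixed by 2)

β0 stroke at J1
β1 stroke at J2
β2 stroke at I1
β3 stroke at J2
β4 stroke at Sf1
β5 stroke at J2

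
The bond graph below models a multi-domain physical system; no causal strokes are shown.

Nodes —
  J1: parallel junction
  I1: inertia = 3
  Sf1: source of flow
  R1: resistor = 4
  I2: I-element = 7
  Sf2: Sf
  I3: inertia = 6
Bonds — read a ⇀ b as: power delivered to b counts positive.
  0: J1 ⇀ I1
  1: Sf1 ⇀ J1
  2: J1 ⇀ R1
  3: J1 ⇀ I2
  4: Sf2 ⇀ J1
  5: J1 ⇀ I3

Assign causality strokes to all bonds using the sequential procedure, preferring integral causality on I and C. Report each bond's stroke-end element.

#0 stroke→I1
#1 stroke→Sf1
#2 stroke→J1
#3 stroke→I2
#4 stroke→Sf2
#5 stroke→I3

b1 →Sf1  (Sf1: flow source, stroke at near end)
b4 →Sf2  (source Sf2 imposes f)
b0 →I1  (I1 integral (f out))
b3 →I2  (I2: I, integral causality)
b5 →I3  (prefer integral on I3)
b2 →J1  (closing 0-jn rule on J1)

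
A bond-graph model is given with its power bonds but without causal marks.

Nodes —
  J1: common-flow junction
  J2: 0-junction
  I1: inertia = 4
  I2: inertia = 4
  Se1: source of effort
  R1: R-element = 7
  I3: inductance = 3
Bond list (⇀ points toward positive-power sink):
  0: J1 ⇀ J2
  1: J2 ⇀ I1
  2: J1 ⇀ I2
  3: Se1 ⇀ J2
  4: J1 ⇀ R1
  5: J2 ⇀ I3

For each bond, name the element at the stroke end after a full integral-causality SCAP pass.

#3 |J2  (source Se1 imposes e)
#0 |J1  (common-e at J2 fixed by 3)
#1 |I1  (common-e at J2 fixed by 3)
#5 |I3  (0-jn J2 has e-setter on 3)
#2 |I2  (I2 integral (f out))
#4 |J1  (common-f at J1 fixed by 2)

β0 stroke→J1
β1 stroke→I1
β2 stroke→I2
β3 stroke→J2
β4 stroke→J1
β5 stroke→I3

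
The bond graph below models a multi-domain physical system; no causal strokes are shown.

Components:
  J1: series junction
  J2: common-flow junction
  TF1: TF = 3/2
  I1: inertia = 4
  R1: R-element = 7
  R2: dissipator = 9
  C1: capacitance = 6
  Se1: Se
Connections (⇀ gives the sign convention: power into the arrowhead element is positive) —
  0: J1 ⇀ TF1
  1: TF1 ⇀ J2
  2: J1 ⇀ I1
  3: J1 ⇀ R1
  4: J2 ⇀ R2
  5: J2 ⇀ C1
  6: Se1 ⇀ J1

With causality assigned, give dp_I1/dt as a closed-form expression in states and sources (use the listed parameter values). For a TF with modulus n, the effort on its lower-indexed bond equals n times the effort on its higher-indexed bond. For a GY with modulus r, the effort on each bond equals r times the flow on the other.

dp_I1/dt = E_Se1 - 109*p_I1/16 - q_C1/4

b6 stroke→J1  (source Se1 imposes e)
b2 stroke→I1  (I1 integral (f out))
b0 stroke→J1  (J1: bond 2 brought flow, rest push out)
b3 stroke→J1  (J1: bond 2 brought flow, rest push out)
b1 stroke→TF1  (TF1: transformer flips bond 0)
b4 stroke→J2  (J2: bond 1 brought flow, rest push out)
b5 stroke→J2  (1-jn J2 has f-setter on 1)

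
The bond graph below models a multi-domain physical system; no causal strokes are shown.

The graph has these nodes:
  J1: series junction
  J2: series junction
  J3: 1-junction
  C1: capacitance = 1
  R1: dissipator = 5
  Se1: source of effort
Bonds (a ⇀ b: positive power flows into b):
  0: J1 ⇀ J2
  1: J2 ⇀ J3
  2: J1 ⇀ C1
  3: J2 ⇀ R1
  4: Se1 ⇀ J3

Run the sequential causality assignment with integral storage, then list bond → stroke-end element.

#0 stroke at J2
#1 stroke at J2
#2 stroke at J1
#3 stroke at R1
#4 stroke at J3

b4 stroke at J3  (Se1: effort source, stroke at far end)
b1 stroke at J2  (only one flow-in slot at J3)
b2 stroke at J1  (C1 integral (e out))
b0 stroke at J2  (closing 1-jn rule on J1)
b3 stroke at R1  (closing 1-jn rule on J2)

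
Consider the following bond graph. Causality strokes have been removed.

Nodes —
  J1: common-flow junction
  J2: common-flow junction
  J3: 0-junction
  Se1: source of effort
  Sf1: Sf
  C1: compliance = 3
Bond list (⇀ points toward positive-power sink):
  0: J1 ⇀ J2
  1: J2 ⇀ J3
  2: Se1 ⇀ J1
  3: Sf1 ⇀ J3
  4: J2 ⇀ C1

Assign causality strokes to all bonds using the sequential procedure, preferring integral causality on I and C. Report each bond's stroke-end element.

β0 →J2
β1 →J3
β2 →J1
β3 →Sf1
β4 →J2

β2 |J1  (Se1 (Se) sets effort on bond)
β3 |Sf1  (Sf1 fixes flow; stroke at Sf1)
β0 |J2  (only one flow-in slot at J1)
β1 |J3  (only one effort-in slot at J3)
β4 |J2  (1-jn J2 has f-setter on 1)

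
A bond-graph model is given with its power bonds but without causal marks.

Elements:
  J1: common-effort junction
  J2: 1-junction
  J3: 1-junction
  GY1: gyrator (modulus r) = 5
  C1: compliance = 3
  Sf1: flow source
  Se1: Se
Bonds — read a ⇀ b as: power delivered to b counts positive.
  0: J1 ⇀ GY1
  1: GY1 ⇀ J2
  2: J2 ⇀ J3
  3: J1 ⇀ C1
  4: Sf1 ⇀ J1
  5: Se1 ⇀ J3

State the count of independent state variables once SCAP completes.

β4 stroke→Sf1  (Sf1 fixes flow; stroke at Sf1)
β5 stroke→J3  (source Se1 imposes e)
β2 stroke→J2  (J3: last free bond brings flow in)
β1 stroke→GY1  (J2: last free bond brings flow in)
β0 stroke→GY1  (through GY1, causality inverts; strokes same side of GY1)
β3 stroke→J1  (closing 0-jn rule on J1)

1  (C1 all integral)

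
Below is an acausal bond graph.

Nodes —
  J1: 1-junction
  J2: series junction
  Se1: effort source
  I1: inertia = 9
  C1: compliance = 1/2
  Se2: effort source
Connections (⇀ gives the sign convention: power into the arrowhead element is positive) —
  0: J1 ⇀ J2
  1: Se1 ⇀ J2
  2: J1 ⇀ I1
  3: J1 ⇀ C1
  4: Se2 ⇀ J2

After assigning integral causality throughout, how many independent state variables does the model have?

2  (C1, I1 all integral)

β1 stroke→J2  (Se1 fixes effort; stroke away)
β4 stroke→J2  (Se2 fixes effort; stroke away)
β0 stroke→J1  (J2 needs exactly one f-in)
β2 stroke→I1  (I1: I, integral causality)
β3 stroke→J1  (common-f at J1 fixed by 2)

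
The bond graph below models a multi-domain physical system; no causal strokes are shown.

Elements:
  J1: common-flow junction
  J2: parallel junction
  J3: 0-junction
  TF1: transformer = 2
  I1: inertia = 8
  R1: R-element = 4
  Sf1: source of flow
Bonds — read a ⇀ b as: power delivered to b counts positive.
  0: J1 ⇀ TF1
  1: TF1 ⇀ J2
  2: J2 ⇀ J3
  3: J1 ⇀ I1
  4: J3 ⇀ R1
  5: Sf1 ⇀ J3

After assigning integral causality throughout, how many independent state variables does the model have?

1  (I1 all integral)

#5 stroke→Sf1  (Sf1 fixes flow; stroke at Sf1)
#3 stroke→I1  (I1 outputs flow p/I1)
#0 stroke→J1  (J1 flow already set via bond 3)
#1 stroke→TF1  (through TF1, causality passes straight; one stroke at TF1)
#2 stroke→J2  (J2 needs exactly one e-in)
#4 stroke→J3  (J3: last free bond brings effort in)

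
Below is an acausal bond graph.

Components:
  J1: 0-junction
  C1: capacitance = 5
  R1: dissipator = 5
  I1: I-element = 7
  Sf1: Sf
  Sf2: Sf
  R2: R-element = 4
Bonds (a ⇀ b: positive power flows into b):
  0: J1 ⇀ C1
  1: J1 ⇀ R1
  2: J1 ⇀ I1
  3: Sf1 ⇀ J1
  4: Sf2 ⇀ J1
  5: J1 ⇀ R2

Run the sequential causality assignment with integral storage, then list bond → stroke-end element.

bond 3 stroke at Sf1  (Sf1 (Sf) sets flow on bond)
bond 4 stroke at Sf2  (Sf2 fixes flow; stroke at Sf2)
bond 0 stroke at J1  (C1: C, integral causality)
bond 1 stroke at R1  (common-e at J1 fixed by 0)
bond 2 stroke at I1  (J1 effort already set via bond 0)
bond 5 stroke at R2  (J1 effort already set via bond 0)

bond 0 stroke at J1
bond 1 stroke at R1
bond 2 stroke at I1
bond 3 stroke at Sf1
bond 4 stroke at Sf2
bond 5 stroke at R2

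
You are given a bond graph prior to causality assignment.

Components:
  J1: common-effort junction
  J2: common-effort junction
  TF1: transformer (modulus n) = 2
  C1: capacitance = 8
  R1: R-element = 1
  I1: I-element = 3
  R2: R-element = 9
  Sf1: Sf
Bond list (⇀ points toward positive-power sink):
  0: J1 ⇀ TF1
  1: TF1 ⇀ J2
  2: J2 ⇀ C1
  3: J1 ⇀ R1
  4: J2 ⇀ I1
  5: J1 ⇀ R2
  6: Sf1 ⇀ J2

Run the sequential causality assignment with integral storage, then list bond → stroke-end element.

bond 0 →J1
bond 1 →TF1
bond 2 →J2
bond 3 →R1
bond 4 →I1
bond 5 →R2
bond 6 →Sf1

bond 6 →Sf1  (Sf1 fixes flow; stroke at Sf1)
bond 2 →J2  (C1 integral (e out))
bond 1 →TF1  (common-e at J2 fixed by 2)
bond 4 →I1  (J2 effort already set via bond 2)
bond 0 →J1  (TF1: transformer flips bond 1)
bond 3 →R1  (J1: bond 0 brought effort, rest push out)
bond 5 →R2  (0-jn J1 has e-setter on 0)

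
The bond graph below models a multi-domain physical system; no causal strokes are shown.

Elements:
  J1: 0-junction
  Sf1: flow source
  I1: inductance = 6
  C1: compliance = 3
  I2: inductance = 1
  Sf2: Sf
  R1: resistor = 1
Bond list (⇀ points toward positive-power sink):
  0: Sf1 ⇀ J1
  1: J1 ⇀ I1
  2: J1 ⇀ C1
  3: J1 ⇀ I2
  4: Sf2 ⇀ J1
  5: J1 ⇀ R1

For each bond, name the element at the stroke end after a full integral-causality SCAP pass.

#0 |Sf1  (Sf1: flow source, stroke at near end)
#4 |Sf2  (Sf2 (Sf) sets flow on bond)
#1 |I1  (I1: I, integral causality)
#2 |J1  (C1: C, integral causality)
#3 |I2  (common-e at J1 fixed by 2)
#5 |R1  (J1: bond 2 brought effort, rest push out)

b0 →Sf1
b1 →I1
b2 →J1
b3 →I2
b4 →Sf2
b5 →R1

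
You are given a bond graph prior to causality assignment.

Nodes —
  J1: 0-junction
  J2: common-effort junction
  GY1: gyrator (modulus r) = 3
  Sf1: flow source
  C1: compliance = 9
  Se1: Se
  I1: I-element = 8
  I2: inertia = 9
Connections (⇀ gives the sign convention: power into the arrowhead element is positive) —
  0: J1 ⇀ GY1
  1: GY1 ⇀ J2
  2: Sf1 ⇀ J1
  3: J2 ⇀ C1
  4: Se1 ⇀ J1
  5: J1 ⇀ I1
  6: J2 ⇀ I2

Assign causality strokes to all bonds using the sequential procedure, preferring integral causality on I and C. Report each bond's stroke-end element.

b0 →GY1
b1 →GY1
b2 →Sf1
b3 →J2
b4 →J1
b5 →I1
b6 →I2

β2 |Sf1  (Sf1 (Sf) sets flow on bond)
β4 |J1  (Se1: effort source, stroke at far end)
β0 |GY1  (J1: bond 4 brought effort, rest push out)
β5 |I1  (J1: bond 4 brought effort, rest push out)
β1 |GY1  (GY1 both-in/both-out from 0)
β3 |J2  (prefer integral on C1)
β6 |I2  (J2 effort already set via bond 3)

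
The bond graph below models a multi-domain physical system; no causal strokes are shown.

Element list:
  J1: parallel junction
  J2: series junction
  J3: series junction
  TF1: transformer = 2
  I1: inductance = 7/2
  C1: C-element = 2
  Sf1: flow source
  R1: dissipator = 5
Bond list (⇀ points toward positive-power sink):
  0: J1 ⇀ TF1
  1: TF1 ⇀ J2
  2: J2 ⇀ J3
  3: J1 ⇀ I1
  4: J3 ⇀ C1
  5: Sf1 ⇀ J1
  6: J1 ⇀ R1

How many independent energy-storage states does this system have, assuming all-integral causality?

β5 |Sf1  (Sf1 (Sf) sets flow on bond)
β3 |I1  (I1 integral (f out))
β4 |J3  (prefer integral on C1)
β2 |J2  (only one flow-in slot at J3)
β1 |TF1  (closing 1-jn rule on J2)
β0 |J1  (through TF1, causality passes straight; one stroke at TF1)
β6 |R1  (0-jn J1 has e-setter on 0)

2  (C1, I1 all integral)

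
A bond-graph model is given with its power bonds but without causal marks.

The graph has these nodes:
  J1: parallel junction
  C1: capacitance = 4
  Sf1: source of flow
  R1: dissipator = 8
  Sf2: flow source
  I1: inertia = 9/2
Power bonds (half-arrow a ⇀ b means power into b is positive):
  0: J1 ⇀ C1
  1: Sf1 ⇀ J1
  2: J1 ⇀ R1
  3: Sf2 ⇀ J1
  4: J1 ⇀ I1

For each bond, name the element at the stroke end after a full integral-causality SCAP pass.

#0 stroke→J1
#1 stroke→Sf1
#2 stroke→R1
#3 stroke→Sf2
#4 stroke→I1

b1 stroke→Sf1  (Sf1 (Sf) sets flow on bond)
b3 stroke→Sf2  (Sf2: flow source, stroke at near end)
b0 stroke→J1  (C1 integral (e out))
b2 stroke→R1  (common-e at J1 fixed by 0)
b4 stroke→I1  (0-jn J1 has e-setter on 0)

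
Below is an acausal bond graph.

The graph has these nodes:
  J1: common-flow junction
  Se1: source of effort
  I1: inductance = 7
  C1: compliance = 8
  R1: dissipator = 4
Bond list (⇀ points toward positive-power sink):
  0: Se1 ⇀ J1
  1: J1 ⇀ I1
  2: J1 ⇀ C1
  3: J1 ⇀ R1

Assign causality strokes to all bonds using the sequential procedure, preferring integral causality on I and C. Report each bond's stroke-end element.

β0 |J1
β1 |I1
β2 |J1
β3 |J1

b0 |J1  (Se1 fixes effort; stroke away)
b1 |I1  (I1 outputs flow p/I1)
b2 |J1  (1-jn J1 has f-setter on 1)
b3 |J1  (J1 flow already set via bond 1)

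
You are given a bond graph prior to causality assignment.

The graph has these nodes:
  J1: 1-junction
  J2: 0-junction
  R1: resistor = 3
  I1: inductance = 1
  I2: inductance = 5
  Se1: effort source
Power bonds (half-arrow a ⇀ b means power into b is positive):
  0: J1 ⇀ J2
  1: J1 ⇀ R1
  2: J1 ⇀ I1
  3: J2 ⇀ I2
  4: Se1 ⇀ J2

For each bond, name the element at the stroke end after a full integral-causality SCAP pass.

#0 stroke→J1
#1 stroke→J1
#2 stroke→I1
#3 stroke→I2
#4 stroke→J2

β4 →J2  (Se1: effort source, stroke at far end)
β0 →J1  (0-jn J2 has e-setter on 4)
β3 →I2  (J2: bond 4 brought effort, rest push out)
β2 →I1  (I1: I, integral causality)
β1 →J1  (J1 flow already set via bond 2)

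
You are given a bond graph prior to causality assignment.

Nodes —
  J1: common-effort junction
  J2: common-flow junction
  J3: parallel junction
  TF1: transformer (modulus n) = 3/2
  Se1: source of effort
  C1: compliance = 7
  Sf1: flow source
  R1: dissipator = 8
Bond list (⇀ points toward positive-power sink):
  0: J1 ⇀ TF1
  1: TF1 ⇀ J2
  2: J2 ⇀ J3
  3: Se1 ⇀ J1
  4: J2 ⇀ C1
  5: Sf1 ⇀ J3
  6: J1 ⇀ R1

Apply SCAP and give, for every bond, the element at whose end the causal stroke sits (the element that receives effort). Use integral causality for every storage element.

#0 stroke→TF1
#1 stroke→J2
#2 stroke→J3
#3 stroke→J1
#4 stroke→J2
#5 stroke→Sf1
#6 stroke→R1

β3 |J1  (Se1 fixes effort; stroke away)
β5 |Sf1  (Sf1: flow source, stroke at near end)
β0 |TF1  (common-e at J1 fixed by 3)
β6 |R1  (J1: bond 3 brought effort, rest push out)
β2 |J3  (J3: last free bond brings effort in)
β1 |J2  (TF1: transformer flips bond 0)
β4 |J2  (common-f at J2 fixed by 2)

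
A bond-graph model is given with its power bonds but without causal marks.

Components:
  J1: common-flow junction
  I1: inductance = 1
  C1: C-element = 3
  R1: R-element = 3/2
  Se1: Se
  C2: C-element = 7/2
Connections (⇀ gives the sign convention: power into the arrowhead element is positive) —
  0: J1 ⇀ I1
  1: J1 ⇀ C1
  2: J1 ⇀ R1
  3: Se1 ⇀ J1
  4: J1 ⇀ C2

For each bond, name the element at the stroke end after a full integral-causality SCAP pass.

bond 0 |I1
bond 1 |J1
bond 2 |J1
bond 3 |J1
bond 4 |J1

bond 3 |J1  (source Se1 imposes e)
bond 0 |I1  (I1 integral (f out))
bond 1 |J1  (common-f at J1 fixed by 0)
bond 2 |J1  (J1: bond 0 brought flow, rest push out)
bond 4 |J1  (1-jn J1 has f-setter on 0)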